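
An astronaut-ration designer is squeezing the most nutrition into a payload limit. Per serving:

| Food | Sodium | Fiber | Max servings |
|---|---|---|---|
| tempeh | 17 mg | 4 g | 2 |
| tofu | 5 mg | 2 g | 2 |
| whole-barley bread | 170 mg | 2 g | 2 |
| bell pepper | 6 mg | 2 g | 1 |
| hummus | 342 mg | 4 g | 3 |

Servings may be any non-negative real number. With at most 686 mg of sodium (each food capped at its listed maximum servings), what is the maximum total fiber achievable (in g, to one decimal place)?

Fiber per mg sodium: tofu 0.4, bell pepper 0.3333, tempeh 0.2353, whole-barley bread 0.01176, hummus 0.0117.
Take 2 servings of tofu: uses 10 mg sodium, +4.0 g fiber (running total 4.0 g).
Take 1 serving of bell pepper: uses 6 mg sodium, +2.0 g fiber (running total 6.0 g).
Take 2 servings of tempeh: uses 34 mg sodium, +8.0 g fiber (running total 14.0 g).
Take 2 servings of whole-barley bread: uses 340 mg sodium, +4.0 g fiber (running total 18.0 g).
Take 0.8655 servings of hummus: uses 296 mg sodium, +3.5 g fiber (running total 21.5 g).
Greedy by best ratio exhausts the sodium allowance optimally: 21.5 g.

21.5 g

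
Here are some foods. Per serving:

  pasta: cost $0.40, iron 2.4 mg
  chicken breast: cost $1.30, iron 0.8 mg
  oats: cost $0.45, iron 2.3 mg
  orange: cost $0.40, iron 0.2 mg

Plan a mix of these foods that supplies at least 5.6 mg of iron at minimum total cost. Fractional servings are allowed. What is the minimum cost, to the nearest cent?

Cost per mg of iron: pasta $0.1667, oats $0.1957, chicken breast $1.6250, orange $2.0000.
With no serving limits, use only pasta: 5.6 mg / 2.4 mg = 2.333 servings × $0.40 = $0.93.

$0.93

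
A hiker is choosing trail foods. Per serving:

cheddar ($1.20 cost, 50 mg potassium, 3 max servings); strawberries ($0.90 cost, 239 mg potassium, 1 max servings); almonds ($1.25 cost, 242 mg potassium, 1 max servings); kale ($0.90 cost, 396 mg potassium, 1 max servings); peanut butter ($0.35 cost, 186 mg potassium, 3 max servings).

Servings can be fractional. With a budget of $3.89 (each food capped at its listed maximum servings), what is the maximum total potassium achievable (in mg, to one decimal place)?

1394.3 mg

Potassium per dollar: peanut butter 531.4, kale 440, strawberries 265.6, almonds 193.6, cheddar 41.67.
Take 3 servings of peanut butter: spends $1.05, +558.0 mg potassium (running total 558.0 mg).
Take 1 serving of kale: spends $0.90, +396.0 mg potassium (running total 954.0 mg).
Take 1 serving of strawberries: spends $0.90, +239.0 mg potassium (running total 1193.0 mg).
Take 0.832 servings of almonds: spends $1.04, +201.3 mg potassium (running total 1394.3 mg).
Greedy by best ratio exhausts the cost allowance optimally: 1394.3 mg.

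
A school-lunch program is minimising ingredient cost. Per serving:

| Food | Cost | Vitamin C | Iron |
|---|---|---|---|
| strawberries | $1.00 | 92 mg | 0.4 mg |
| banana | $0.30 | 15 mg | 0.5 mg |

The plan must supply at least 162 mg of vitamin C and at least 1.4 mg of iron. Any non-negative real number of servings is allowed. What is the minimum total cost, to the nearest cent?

$1.98

Compare the cost at each extreme point of the feasible region.
strawberries only: max(162/92, 1.4/0.4) = 3.5 servings → $3.50.
banana only: max(162/15, 1.4/0.5) = 10.8 servings → $3.24.
strawberries + banana with both tight: 1.5 servings and 1.6 servings → $1.98.
The minimum over all feasible corners is $1.98.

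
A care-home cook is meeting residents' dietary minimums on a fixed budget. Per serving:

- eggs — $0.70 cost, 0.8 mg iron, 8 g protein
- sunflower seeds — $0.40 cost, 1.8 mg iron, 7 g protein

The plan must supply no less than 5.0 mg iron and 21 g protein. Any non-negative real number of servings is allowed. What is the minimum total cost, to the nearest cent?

eggs only: max(5.0/0.8, 21/8) = 6.25 servings → $4.38.
sunflower seeds only: max(5.0/1.8, 21/7) = 3 servings → $1.20.
eggs + sunflower seeds with both tight: 0.3182 servings and 2.636 servings → $1.28.
So the least-cost plan costs $1.20.

$1.20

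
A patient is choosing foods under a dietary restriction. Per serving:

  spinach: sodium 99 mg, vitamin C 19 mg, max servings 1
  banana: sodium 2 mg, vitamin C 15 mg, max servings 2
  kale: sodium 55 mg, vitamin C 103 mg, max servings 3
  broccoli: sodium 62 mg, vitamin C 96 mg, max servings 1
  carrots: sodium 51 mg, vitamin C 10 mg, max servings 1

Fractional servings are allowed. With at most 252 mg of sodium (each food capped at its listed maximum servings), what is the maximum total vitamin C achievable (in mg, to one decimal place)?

439.1 mg

Vitamin C per mg sodium: banana 7.5, kale 1.873, broccoli 1.548, carrots 0.1961, spinach 0.1919.
Take 2 servings of banana: uses 4 mg sodium, +30.0 mg vitamin C (running total 30.0 mg).
Take 3 servings of kale: uses 165 mg sodium, +309.0 mg vitamin C (running total 339.0 mg).
Take 1 serving of broccoli: uses 62 mg sodium, +96.0 mg vitamin C (running total 435.0 mg).
Take 0.4118 servings of carrots: uses 21 mg sodium, +4.1 mg vitamin C (running total 439.1 mg).
Greedy by best ratio exhausts the sodium allowance optimally: 439.1 mg.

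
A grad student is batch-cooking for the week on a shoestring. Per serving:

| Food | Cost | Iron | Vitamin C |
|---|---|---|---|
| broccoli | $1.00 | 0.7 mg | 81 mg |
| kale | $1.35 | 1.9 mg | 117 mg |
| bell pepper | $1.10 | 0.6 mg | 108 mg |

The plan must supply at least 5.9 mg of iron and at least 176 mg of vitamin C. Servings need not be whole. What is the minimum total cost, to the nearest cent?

$4.19

For a min-cost LP with two ≥-constraints, a basic feasible solution has at most two positive variables.
broccoli only: max(5.9/0.7, 176/81) = 8.429 servings → $8.43.
kale only: max(5.9/1.9, 176/117) = 3.105 servings → $4.19.
bell pepper only: max(5.9/0.6, 176/108) = 9.833 servings → $10.82.
broccoli + kale: intersection lies outside the first quadrant.
broccoli + bell pepper: the both-tight solution has a negative serving — not a feasible corner.
kale + bell pepper: the both-tight solution has a negative serving — not a feasible corner.
Cheapest feasible corner: $4.19.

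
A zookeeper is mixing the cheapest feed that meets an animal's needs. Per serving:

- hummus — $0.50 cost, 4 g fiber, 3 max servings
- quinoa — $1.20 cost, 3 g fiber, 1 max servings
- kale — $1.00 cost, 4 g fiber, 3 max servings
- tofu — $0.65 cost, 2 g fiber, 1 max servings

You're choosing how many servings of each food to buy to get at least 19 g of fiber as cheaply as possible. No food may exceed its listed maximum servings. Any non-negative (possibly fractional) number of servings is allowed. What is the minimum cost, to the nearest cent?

$3.25

Cost per g of fiber: hummus $0.1250, kale $0.2500, tofu $0.3250, quinoa $0.4000.
Take 3 servings of hummus: +12.0 g fiber for $1.50 (total $1.50, still need 7.0 g).
Take 1.75 servings of kale: +7.0 g fiber for $1.75 (total $3.25, still need 0.0 g).
Filling from the cheapest source first is optimal under one linear minimum: $3.25.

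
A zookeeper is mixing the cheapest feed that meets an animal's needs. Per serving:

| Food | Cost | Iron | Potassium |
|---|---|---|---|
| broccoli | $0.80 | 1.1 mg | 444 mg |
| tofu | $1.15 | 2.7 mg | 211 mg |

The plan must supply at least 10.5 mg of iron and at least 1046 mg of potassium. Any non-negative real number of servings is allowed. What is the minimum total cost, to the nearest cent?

$4.68

Check every corner: each single food scaled to meet both minima, and each pair solved so both constraints bind.
broccoli only: max(10.5/1.1, 1046/444) = 9.545 servings → $7.64.
tofu only: max(10.5/2.7, 1046/211) = 4.957 servings → $5.70.
broccoli + tofu with both tight: 0.6297 servings and 3.632 servings → $4.68.
So the least-cost plan costs $4.68.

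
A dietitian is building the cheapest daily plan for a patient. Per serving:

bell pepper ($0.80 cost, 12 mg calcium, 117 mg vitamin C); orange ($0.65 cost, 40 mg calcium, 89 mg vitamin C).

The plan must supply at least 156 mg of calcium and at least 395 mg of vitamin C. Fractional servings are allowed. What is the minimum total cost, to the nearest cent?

$2.86

This is a tiny linear program; its minimum lies at a vertex of the feasible set. List the vertices and price them.
bell pepper only: max(156/12, 395/117) = 13 servings → $10.40.
orange only: max(156/40, 395/89) = 4.438 servings → $2.88.
bell pepper + orange with both tight: 0.5305 servings and 3.741 servings → $2.86.
Cheapest feasible corner: $2.86.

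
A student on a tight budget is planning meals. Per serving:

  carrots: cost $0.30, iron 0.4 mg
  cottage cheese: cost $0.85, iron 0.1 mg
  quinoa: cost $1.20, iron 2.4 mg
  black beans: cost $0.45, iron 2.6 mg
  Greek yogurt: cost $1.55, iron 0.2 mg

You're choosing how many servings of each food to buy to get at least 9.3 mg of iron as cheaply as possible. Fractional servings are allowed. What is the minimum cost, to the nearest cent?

$1.61

Cost per mg of iron: black beans $0.1731, quinoa $0.5000, carrots $0.7500, Greek yogurt $7.7500, cottage cheese $8.5000.
With no serving limits, use only black beans: 9.3 mg / 2.6 mg = 3.577 servings × $0.45 = $1.61.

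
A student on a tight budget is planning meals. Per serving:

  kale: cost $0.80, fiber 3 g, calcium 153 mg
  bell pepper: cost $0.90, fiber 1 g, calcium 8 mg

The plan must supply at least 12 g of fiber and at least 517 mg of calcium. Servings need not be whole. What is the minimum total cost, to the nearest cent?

$3.20

kale only: max(12/3, 517/153) = 4 servings → $3.20.
bell pepper only: max(12/1, 517/8) = 64.62 servings → $58.16.
kale + bell pepper with both tight: 3.264 servings and 2.209 servings → $4.60.
So the least-cost plan costs $3.20.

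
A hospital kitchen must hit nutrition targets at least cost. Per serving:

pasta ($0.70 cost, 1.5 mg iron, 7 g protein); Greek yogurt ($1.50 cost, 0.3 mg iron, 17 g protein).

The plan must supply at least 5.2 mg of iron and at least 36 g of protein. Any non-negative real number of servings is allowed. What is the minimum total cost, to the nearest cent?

A basic optimal solution has at most two foods positive. Try each food alone and each pair with both targets met exactly.
pasta only: max(5.2/1.5, 36/7) = 5.143 servings → $3.60.
Greek yogurt only: max(5.2/0.3, 36/17) = 17.33 servings → $26.00.
pasta + Greek yogurt with both tight: 3.316 servings and 0.7521 servings → $3.45.
Cheapest feasible corner: $3.45.

$3.45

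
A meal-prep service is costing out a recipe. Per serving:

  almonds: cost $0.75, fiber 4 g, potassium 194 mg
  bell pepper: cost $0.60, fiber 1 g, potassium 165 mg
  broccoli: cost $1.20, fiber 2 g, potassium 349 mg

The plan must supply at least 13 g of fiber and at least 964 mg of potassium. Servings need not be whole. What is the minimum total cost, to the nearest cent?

An LP optimum is at a vertex; with two nutrient constraints at most two foods are used. Check each candidate.
almonds only: max(13/4, 964/194) = 4.969 servings → $3.73.
bell pepper only: max(13/1, 964/165) = 13 servings → $7.80.
broccoli only: max(13/2, 964/349) = 6.5 servings → $7.80.
almonds + bell pepper with both tight: 2.534 servings and 2.863 servings → $3.62.
almonds + broccoli with both tight: 2.588 servings and 1.323 servings → $3.53.
bell pepper + broccoli with both targets exact would need a negative amount; discard.
Cheapest feasible corner: $3.53.

$3.53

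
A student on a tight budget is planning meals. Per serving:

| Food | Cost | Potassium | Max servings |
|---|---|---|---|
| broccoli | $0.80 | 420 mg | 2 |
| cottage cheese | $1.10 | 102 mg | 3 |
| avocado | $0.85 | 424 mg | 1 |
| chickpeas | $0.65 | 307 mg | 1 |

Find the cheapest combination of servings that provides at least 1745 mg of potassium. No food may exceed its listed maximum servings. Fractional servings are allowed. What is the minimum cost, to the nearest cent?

$4.98

Cost per mg of potassium: broccoli $0.0019, avocado $0.0020, chickpeas $0.0021, cottage cheese $0.0108.
Take 2 servings of broccoli: +840.0 mg potassium for $1.60 (total $1.60, still need 905.0 mg).
Take 1 serving of avocado: +424.0 mg potassium for $0.85 (total $2.45, still need 481.0 mg).
Take 1 serving of chickpeas: +307.0 mg potassium for $0.65 (total $3.10, still need 174.0 mg).
Take 1.706 servings of cottage cheese: +174.0 mg potassium for $1.88 (total $4.98, still need 0.0 mg).
Greedy by cheapest-per-mg is optimal for a single linear constraint, so the minimum cost is $4.98.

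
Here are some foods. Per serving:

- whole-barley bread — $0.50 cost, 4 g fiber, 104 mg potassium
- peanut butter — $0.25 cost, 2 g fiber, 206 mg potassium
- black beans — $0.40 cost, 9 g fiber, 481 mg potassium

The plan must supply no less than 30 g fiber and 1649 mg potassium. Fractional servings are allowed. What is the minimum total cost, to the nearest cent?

With two linear requirements the optimum uses one or two foods; enumerate the corners.
whole-barley bread only: max(30/4, 1649/104) = 15.86 servings → $7.93.
peanut butter only: max(30/2, 1649/206) = 15 servings → $3.75.
black beans only: max(30/9, 1649/481) = 3.428 servings → $1.37.
whole-barley bread + peanut butter with both tight: 4.679 servings and 5.643 servings → $3.75.
whole-barley bread + black beans: the both-tight solution has a negative serving — not a feasible corner.
peanut butter + black beans with both tight: 0.4608 servings and 3.231 servings → $1.41.
The minimum over all feasible corners is $1.37.

$1.37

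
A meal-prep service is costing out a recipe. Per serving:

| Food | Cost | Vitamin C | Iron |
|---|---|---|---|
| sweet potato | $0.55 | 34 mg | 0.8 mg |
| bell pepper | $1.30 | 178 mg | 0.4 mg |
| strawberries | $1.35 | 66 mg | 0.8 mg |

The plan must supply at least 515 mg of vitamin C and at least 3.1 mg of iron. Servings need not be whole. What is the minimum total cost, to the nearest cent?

$4.57

sweet potato only: max(515/34, 3.1/0.8) = 15.15 servings → $8.33.
bell pepper only: max(515/178, 3.1/0.4) = 7.75 servings → $10.07.
strawberries only: max(515/66, 3.1/0.8) = 7.803 servings → $10.53.
sweet potato + bell pepper with both tight: 2.685 servings and 2.38 servings → $4.57.
sweet potato + strawberries with both targets exact would need a negative amount; discard.
bell pepper + strawberries with both tight: 1.788 servings and 2.981 servings → $6.35.
The minimum over all feasible corners is $4.57.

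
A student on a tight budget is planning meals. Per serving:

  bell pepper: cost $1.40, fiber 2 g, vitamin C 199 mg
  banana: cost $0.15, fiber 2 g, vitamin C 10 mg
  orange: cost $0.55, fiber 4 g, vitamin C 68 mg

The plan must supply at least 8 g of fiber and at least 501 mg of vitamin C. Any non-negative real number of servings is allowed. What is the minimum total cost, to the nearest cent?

An LP optimum is at a vertex; with two nutrient constraints at most two foods are used. Check each candidate.
bell pepper only: max(8/2, 501/199) = 4 servings → $5.60.
banana only: max(8/2, 501/10) = 50.1 servings → $7.51.
orange only: max(8/4, 501/68) = 7.368 servings → $4.05.
bell pepper + banana with both tight: 2.439 servings and 1.561 servings → $3.65.
bell pepper + orange with both tight: 2.212 servings and 0.8939 servings → $3.59.
banana + orange: the both-tight solution has a negative serving — not a feasible corner.
The minimum over all feasible corners is $3.59.

$3.59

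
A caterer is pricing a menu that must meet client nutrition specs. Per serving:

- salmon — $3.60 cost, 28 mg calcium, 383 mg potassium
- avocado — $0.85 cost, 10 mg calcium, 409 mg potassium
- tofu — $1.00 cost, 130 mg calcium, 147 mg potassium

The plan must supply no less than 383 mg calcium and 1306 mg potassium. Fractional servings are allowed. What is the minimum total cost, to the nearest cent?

An LP optimum is at a vertex; with two nutrient constraints at most two foods are used. Check each candidate.
salmon only: max(383/28, 1306/383) = 13.68 servings → $49.24.
avocado only: max(383/10, 1306/409) = 38.3 servings → $32.55.
tofu only: max(383/130, 1306/147) = 8.884 servings → $8.88.
salmon + avocado with both targets exact would need a negative amount; discard.
salmon + tofu with both tight: 2.485 servings and 2.411 servings → $11.36.
avocado + tofu with both tight: 2.195 servings and 2.777 servings → $4.64.
So the least-cost plan costs $4.64.

$4.64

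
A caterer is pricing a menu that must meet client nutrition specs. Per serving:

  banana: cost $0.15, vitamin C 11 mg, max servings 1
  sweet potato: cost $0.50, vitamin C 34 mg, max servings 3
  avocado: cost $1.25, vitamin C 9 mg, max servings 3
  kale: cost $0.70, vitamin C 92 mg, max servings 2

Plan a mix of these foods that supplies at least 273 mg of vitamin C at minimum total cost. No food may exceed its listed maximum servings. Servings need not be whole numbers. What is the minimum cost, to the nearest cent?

$2.70

Cost per mg of vitamin C: kale $0.0076, banana $0.0136, sweet potato $0.0147, avocado $0.1389.
Take 2 servings of kale: +184.0 mg vitamin C for $1.40 (total $1.40, still need 89.0 mg).
Take 1 serving of banana: +11.0 mg vitamin C for $0.15 (total $1.55, still need 78.0 mg).
Take 2.294 servings of sweet potato: +78.0 mg vitamin C for $1.15 (total $2.70, still need 0.0 mg).
Filling from the cheapest source first is optimal under one linear minimum: $2.70.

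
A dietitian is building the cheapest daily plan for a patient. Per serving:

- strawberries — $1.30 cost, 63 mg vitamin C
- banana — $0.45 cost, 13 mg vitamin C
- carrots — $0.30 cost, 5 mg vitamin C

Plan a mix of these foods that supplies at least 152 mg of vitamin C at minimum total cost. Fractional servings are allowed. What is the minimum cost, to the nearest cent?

Cost per mg of vitamin C: strawberries $0.0206, banana $0.0346, carrots $0.0600.
With no serving limits, use only strawberries: 152 mg / 63 mg = 2.413 servings × $1.30 = $3.14.

$3.14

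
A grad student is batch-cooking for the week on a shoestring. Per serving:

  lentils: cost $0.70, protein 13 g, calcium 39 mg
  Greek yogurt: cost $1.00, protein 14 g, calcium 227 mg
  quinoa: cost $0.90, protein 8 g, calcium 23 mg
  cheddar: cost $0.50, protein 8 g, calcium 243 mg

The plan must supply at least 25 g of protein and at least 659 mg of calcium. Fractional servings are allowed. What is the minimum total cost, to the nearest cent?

$1.53

With two linear requirements the optimum uses one or two foods; enumerate the corners.
lentils only: max(25/13, 659/39) = 16.9 servings → $11.83.
Greek yogurt only: max(25/14, 659/227) = 2.903 servings → $2.90.
quinoa only: max(25/8, 659/23) = 28.65 servings → $25.79.
cheddar only: max(25/8, 659/243) = 3.125 servings → $1.56.
lentils + Greek yogurt with both targets exact would need a negative amount; discard.
lentils + quinoa: intersection lies outside the first quadrant.
lentils + cheddar with both tight: 0.2821 servings and 2.667 servings → $1.53.
Greek yogurt + quinoa: intersection lies outside the first quadrant.
Greek yogurt + cheddar with both tight: 0.5063 servings and 2.239 servings → $1.63.
quinoa + cheddar with both tight: 0.4562 servings and 2.669 servings → $1.75.
Cheapest feasible corner: $1.53.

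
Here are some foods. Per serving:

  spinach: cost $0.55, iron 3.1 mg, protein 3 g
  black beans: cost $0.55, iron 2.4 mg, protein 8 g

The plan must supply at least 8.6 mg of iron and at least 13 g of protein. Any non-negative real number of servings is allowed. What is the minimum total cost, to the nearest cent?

spinach only: max(8.6/3.1, 13/3) = 4.333 servings → $2.38.
black beans only: max(8.6/2.4, 13/8) = 3.583 servings → $1.97.
spinach + black beans with both tight: 2.136 servings and 0.8239 servings → $1.63.
So the least-cost plan costs $1.63.

$1.63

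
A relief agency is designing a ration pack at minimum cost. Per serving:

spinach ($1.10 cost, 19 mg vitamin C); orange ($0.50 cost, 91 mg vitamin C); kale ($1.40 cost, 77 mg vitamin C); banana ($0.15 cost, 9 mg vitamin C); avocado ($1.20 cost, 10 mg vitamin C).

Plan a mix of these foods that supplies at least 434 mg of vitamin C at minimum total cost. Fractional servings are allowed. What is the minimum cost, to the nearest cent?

Cost per mg of vitamin C: orange $0.0055, banana $0.0167, kale $0.0182, spinach $0.0579, avocado $0.1200.
With no serving limits, use only orange: 434 mg / 91 mg = 4.769 servings × $0.50 = $2.38.

$2.38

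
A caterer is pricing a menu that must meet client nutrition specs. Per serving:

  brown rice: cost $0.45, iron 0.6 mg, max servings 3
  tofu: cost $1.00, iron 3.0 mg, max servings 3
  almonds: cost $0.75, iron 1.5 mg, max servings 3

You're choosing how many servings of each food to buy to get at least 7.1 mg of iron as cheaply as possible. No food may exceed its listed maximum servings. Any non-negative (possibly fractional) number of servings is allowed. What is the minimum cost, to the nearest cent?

$2.37

Cost per mg of iron: tofu $0.3333, almonds $0.5000, brown rice $0.7500.
Take 2.367 servings of tofu: +7.1 mg iron for $2.37 (total $2.37, still need 0.0 mg).
Greedy by cheapest-per-mg is optimal for a single linear constraint, so the minimum cost is $2.37.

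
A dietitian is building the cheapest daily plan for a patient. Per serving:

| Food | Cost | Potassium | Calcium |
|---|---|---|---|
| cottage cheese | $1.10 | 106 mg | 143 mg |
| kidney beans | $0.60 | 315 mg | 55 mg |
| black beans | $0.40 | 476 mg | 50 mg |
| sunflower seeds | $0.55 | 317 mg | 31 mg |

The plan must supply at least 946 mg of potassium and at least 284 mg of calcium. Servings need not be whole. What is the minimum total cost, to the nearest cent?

Two binding constraints pin down two serving amounts, so the optimal mix uses at most two foods. The candidates are each food alone (scaled to the tighter of potassium/calcium) and each pair with both constraints tight.
cottage cheese only: max(946/106, 284/143) = 8.925 servings → $9.82.
kidney beans only: max(946/315, 284/55) = 5.164 servings → $3.10.
black beans only: max(946/476, 284/50) = 5.68 servings → $2.27.
sunflower seeds only: max(946/317, 284/31) = 9.161 servings → $5.04.
cottage cheese + kidney beans with both tight: 0.9545 servings and 2.682 servings → $2.66.
cottage cheese + black beans with both tight: 1.4 servings and 1.676 servings → $2.21.
cottage cheese + sunflower seeds with both tight: 1.444 servings and 2.501 servings → $2.96.
kidney beans + black beans with both targets exact would need a negative amount; discard.
kidney beans + sunflower seeds: the both-tight solution has a negative serving — not a feasible corner.
black beans + sunflower seeds with both targets exact would need a negative amount; discard.
So the least-cost plan costs $2.21.

$2.21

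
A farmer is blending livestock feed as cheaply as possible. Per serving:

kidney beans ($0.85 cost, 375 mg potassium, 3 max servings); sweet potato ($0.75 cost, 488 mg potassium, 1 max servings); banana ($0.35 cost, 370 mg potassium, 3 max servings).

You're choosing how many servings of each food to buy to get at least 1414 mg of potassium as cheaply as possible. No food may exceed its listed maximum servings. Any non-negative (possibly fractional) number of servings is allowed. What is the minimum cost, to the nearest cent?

$1.52

Cost per mg of potassium: banana $0.0009, sweet potato $0.0015, kidney beans $0.0023.
Take 3 servings of banana: +1110.0 mg potassium for $1.05 (total $1.05, still need 304.0 mg).
Take 0.623 servings of sweet potato: +304.0 mg potassium for $0.47 (total $1.52, still need 0.0 mg).
Greedy by cheapest-per-mg is optimal for a single linear constraint, so the minimum cost is $1.52.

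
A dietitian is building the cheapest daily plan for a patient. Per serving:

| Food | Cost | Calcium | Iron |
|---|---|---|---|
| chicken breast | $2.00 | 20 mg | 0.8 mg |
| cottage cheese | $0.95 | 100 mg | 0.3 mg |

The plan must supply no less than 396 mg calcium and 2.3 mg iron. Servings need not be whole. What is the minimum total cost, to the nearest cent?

$6.48

Check every corner: each single food scaled to meet both minima, and each pair solved so both constraints bind.
chicken breast only: max(396/20, 2.3/0.8) = 19.8 servings → $39.60.
cottage cheese only: max(396/100, 2.3/0.3) = 7.667 servings → $7.28.
chicken breast + cottage cheese with both tight: 1.503 servings and 3.659 servings → $6.48.
Cheapest feasible corner: $6.48.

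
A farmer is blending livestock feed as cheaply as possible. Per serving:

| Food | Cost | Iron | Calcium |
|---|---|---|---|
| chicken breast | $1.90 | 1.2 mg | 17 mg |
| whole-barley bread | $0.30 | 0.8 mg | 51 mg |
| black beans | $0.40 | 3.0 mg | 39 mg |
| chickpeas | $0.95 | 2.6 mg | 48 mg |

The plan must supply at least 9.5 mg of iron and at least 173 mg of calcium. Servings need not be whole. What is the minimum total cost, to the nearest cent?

With two linear requirements the optimum uses one or two foods; enumerate the corners.
chicken breast only: max(9.5/1.2, 173/17) = 10.18 servings → $19.34.
whole-barley bread only: max(9.5/0.8, 173/51) = 11.88 servings → $3.56.
black beans only: max(9.5/3.0, 173/39) = 4.436 servings → $1.77.
chickpeas only: max(9.5/2.6, 173/48) = 3.654 servings → $3.47.
chicken breast + whole-barley bread with both tight: 7.271 servings and 0.9685 servings → $14.11.
chicken breast + black beans: the both-tight solution has a negative serving — not a feasible corner.
chicken breast + chickpeas with both tight: 0.4627 servings and 3.44 servings → $4.15.
whole-barley bread + black beans with both tight: 1.219 servings and 2.842 servings → $1.50.
whole-barley bread + chickpeas: intersection lies outside the first quadrant.
black beans + chickpeas with both tight: 0.1455 servings and 3.486 servings → $3.37.
Cheapest feasible corner: $1.50.

$1.50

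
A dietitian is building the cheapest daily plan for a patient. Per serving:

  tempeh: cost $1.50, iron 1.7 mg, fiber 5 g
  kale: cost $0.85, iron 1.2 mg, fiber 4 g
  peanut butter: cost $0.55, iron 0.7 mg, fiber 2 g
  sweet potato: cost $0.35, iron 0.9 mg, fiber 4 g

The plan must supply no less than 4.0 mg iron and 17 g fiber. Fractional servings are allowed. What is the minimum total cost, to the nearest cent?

$1.56

For a min-cost LP with two ≥-constraints, a basic feasible solution has at most two positive variables.
tempeh only: max(4.0/1.7, 17/5) = 3.4 servings → $5.10.
kale only: max(4.0/1.2, 17/4) = 4.25 servings → $3.61.
peanut butter only: max(4.0/0.7, 17/2) = 8.5 servings → $4.67.
sweet potato only: max(4.0/0.9, 17/4) = 4.444 servings → $1.56.
tempeh + kale: intersection lies outside the first quadrant.
tempeh + peanut butter with both targets exact would need a negative amount; discard.
tempeh + sweet potato with both tight: 0.3043 servings and 3.87 servings → $1.81.
kale + peanut butter: the both-tight solution has a negative serving — not a feasible corner.
kale + sweet potato with both tight: 0.5833 servings and 3.667 servings → $1.78.
peanut butter + sweet potato with both tight: 0.7 servings and 3.9 servings → $1.75.
So the least-cost plan costs $1.56.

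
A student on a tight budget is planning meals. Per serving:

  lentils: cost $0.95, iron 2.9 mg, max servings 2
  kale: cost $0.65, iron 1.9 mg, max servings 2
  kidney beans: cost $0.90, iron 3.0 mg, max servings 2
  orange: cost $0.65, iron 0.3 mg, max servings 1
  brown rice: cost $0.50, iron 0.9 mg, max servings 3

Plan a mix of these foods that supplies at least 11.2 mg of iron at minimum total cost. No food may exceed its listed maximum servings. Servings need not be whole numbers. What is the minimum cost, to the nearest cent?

Cost per mg of iron: kidney beans $0.3000, lentils $0.3276, kale $0.3421, brown rice $0.5556, orange $2.1667.
Take 2 servings of kidney beans: +6.0 mg iron for $1.80 (total $1.80, still need 5.2 mg).
Take 1.793 servings of lentils: +5.2 mg iron for $1.70 (total $3.50, still need 0.0 mg).
Filling from the cheapest source first is optimal under one linear minimum: $3.50.

$3.50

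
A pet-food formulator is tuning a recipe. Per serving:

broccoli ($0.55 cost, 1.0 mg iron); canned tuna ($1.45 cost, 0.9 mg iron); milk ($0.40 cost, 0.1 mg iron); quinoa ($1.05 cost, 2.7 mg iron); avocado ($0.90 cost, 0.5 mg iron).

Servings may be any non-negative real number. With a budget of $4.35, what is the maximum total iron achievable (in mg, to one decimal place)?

11.2 mg

Iron per dollar: quinoa 2.571, broccoli 1.818, canned tuna 0.6207, avocado 0.5556, milk 0.25.
With no serving limits, spend the whole cost allowance on quinoa: $4.35 / $1.05 × 2.7 mg = 11.2 mg.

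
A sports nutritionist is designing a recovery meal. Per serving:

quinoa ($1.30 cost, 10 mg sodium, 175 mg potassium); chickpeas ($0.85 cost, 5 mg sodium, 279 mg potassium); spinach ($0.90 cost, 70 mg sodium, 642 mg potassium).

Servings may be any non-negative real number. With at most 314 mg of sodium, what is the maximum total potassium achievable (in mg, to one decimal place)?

17521.2 mg

Potassium per mg sodium: chickpeas 55.8, quinoa 17.5, spinach 9.171.
With no serving limits, spend the whole sodium allowance on chickpeas: 314 mg / 5 mg × 279 mg = 17521.2 mg.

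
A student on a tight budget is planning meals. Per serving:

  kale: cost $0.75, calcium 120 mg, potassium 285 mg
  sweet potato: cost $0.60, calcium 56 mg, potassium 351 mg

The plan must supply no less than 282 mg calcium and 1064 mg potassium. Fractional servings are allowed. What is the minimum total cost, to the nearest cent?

Minimising a linear cost over {calcium ≥ 282, potassium ≥ 1064, servings ≥ 0} — the optimum is at a vertex, using one or two foods.
kale only: max(282/120, 1064/285) = 3.733 servings → $2.80.
sweet potato only: max(282/56, 1064/351) = 5.036 servings → $3.02.
kale + sweet potato with both tight: 1.506 servings and 1.808 servings → $2.21.
Cheapest feasible corner: $2.21.

$2.21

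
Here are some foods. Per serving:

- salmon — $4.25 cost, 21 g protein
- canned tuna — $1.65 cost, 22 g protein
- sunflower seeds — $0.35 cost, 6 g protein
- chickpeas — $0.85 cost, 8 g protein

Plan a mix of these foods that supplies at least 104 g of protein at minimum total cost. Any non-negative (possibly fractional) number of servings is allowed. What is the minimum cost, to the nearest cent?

$6.07

Cost per g of protein: sunflower seeds $0.0583, canned tuna $0.0750, chickpeas $0.1062, salmon $0.2024.
With no serving limits, use only sunflower seeds: 104 g / 6 g = 17.33 servings × $0.35 = $6.07.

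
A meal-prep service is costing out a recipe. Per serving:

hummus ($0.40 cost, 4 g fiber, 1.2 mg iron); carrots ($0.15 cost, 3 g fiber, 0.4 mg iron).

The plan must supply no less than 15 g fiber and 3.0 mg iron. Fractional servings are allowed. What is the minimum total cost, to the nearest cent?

The cheapest plan sits at a corner of the feasible region — with two constraints it uses at most two foods.
hummus only: max(15/4, 3.0/1.2) = 3.75 servings → $1.50.
carrots only: max(15/3, 3.0/0.4) = 7.5 servings → $1.12.
hummus + carrots with both tight: 1.5 servings and 3 servings → $1.05.
Cheapest feasible corner: $1.05.

$1.05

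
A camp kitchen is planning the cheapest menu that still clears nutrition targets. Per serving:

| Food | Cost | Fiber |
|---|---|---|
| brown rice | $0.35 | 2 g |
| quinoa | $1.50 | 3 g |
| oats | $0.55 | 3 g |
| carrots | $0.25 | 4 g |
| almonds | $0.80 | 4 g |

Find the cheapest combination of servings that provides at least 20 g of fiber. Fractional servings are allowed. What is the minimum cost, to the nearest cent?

$1.25

Cost per g of fiber: carrots $0.0625, brown rice $0.1750, oats $0.1833, almonds $0.2000, quinoa $0.5000.
With no serving limits, use only carrots: 20 g / 4 g = 5 servings × $0.25 = $1.25.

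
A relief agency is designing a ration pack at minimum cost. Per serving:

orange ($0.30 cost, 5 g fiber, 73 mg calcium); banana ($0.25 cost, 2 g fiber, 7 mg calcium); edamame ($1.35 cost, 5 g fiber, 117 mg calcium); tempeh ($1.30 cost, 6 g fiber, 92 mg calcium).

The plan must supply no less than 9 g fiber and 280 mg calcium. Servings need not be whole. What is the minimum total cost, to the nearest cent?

Check every corner: each single food scaled to meet both minima, and each pair solved so both constraints bind.
orange only: max(9/5, 280/73) = 3.836 servings → $1.15.
banana only: max(9/2, 280/7) = 40 servings → $10.00.
edamame only: max(9/5, 280/117) = 2.393 servings → $3.23.
tempeh only: max(9/6, 280/92) = 3.043 servings → $3.96.
orange + banana with both targets exact would need a negative amount; discard.
orange + edamame: intersection lies outside the first quadrant.
orange + tempeh with both targets exact would need a negative amount; discard.
banana + edamame with both targets exact would need a negative amount; discard.
banana + tempeh: the both-tight solution has a negative serving — not a feasible corner.
edamame + tempeh with both targets exact would need a negative amount; discard.
Cheapest feasible corner: $1.15.

$1.15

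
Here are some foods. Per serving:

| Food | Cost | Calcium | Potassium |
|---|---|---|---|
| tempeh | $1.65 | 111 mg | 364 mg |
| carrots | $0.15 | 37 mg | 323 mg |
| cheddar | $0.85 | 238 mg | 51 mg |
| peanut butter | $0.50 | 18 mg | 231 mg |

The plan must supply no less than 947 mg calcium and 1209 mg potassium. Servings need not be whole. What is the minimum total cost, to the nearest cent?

At the optimum either one food covers both requirements or two foods hit both targets exactly; no other combination can be cheaper.
tempeh only: max(947/111, 1209/364) = 8.532 servings → $14.08.
carrots only: max(947/37, 1209/323) = 25.59 servings → $3.84.
cheddar only: max(947/238, 1209/51) = 23.71 servings → $20.15.
peanut butter only: max(947/18, 1209/231) = 52.61 servings → $26.31.
tempeh + carrots with both targets exact would need a negative amount; discard.
tempeh + cheddar with both tight: 2.957 servings and 2.6 servings → $7.09.
tempeh + peanut butter with both targets exact would need a negative amount; discard.
carrots + cheddar with both tight: 3.193 servings and 3.483 servings → $3.44.
carrots + peanut butter with both targets exact would need a negative amount; discard.
cheddar + peanut butter with both tight: 3.644 servings and 4.429 servings → $5.31.
So the least-cost plan costs $3.44.

$3.44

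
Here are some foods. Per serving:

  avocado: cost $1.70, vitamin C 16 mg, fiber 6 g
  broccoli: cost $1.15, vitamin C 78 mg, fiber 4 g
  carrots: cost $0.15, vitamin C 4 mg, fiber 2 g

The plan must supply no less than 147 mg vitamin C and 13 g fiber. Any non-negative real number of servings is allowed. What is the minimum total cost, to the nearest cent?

The cheapest plan sits at a corner of the feasible region — with two constraints it uses at most two foods.
avocado only: max(147/16, 13/6) = 9.188 servings → $15.62.
broccoli only: max(147/78, 13/4) = 3.25 servings → $3.74.
carrots only: max(147/4, 13/2) = 36.75 servings → $5.51.
avocado + broccoli with both tight: 1.054 servings and 1.668 servings → $3.71.
avocado + carrots: the both-tight solution has a negative serving — not a feasible corner.
broccoli + carrots with both tight: 1.729 servings and 3.043 servings → $2.44.
Cheapest feasible corner: $2.44.

$2.44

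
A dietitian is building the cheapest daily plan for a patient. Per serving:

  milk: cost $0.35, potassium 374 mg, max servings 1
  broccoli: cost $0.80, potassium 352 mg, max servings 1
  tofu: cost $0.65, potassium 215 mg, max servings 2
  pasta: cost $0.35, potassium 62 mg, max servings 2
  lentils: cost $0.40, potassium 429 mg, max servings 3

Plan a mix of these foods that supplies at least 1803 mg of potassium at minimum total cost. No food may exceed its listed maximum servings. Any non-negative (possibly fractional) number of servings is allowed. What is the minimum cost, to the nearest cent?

Cost per mg of potassium: lentils $0.0009, milk $0.0009, broccoli $0.0023, tofu $0.0030, pasta $0.0056.
Take 3 servings of lentils: +1287.0 mg potassium for $1.20 (total $1.20, still need 516.0 mg).
Take 1 serving of milk: +374.0 mg potassium for $0.35 (total $1.55, still need 142.0 mg).
Take 0.4034 servings of broccoli: +142.0 mg potassium for $0.32 (total $1.87, still need 0.0 mg).
Filling from the cheapest source first is optimal under one linear minimum: $1.87.

$1.87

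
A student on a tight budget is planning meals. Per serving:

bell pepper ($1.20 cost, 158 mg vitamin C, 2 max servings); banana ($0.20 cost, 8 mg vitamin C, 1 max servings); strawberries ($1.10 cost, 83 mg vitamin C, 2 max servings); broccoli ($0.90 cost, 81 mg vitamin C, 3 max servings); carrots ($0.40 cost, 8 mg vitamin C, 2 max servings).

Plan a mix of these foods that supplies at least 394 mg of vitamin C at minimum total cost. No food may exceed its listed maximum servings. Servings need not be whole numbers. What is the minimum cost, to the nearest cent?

Cost per mg of vitamin C: bell pepper $0.0076, broccoli $0.0111, strawberries $0.0133, banana $0.0250, carrots $0.0500.
Take 2 servings of bell pepper: +316.0 mg vitamin C for $2.40 (total $2.40, still need 78.0 mg).
Take 0.963 servings of broccoli: +78.0 mg vitamin C for $0.87 (total $3.27, still need 0.0 mg).
Filling from the cheapest source first is optimal under one linear minimum: $3.27.

$3.27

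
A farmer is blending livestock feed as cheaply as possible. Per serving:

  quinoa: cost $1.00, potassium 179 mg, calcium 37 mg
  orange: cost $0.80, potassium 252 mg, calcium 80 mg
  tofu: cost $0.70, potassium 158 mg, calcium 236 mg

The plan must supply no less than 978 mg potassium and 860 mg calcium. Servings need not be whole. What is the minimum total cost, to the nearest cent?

$3.69

The cheapest plan sits at a corner of the feasible region — with two constraints it uses at most two foods.
quinoa only: max(978/179, 860/37) = 23.24 servings → $23.24.
orange only: max(978/252, 860/80) = 10.75 servings → $8.60.
tofu only: max(978/158, 860/236) = 6.19 servings → $4.33.
quinoa + orange: intersection lies outside the first quadrant.
quinoa + tofu with both tight: 2.608 servings and 3.235 servings → $4.87.
orange + tofu with both tight: 2.027 servings and 2.957 servings → $3.69.
So the least-cost plan costs $3.69.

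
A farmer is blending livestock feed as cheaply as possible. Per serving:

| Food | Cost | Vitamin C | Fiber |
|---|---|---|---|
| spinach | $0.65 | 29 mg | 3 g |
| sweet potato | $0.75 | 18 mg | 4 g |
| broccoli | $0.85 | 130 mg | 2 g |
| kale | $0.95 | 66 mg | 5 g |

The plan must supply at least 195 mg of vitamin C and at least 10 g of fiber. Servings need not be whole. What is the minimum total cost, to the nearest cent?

$2.19

spinach only: max(195/29, 10/3) = 6.724 servings → $4.37.
sweet potato only: max(195/18, 10/4) = 10.83 servings → $8.12.
broccoli only: max(195/130, 10/2) = 5 servings → $4.25.
kale only: max(195/66, 10/5) = 2.955 servings → $2.81.
spinach + sweet potato: intersection lies outside the first quadrant.
spinach + broccoli with both tight: 2.741 servings and 0.8886 servings → $2.54.
spinach + kale with both targets exact would need a negative amount; discard.
sweet potato + broccoli with both tight: 1.88 servings and 1.24 servings → $2.46.
sweet potato + kale: intersection lies outside the first quadrant.
broccoli + kale with both tight: 0.6081 servings and 1.757 servings → $2.19.
So the least-cost plan costs $2.19.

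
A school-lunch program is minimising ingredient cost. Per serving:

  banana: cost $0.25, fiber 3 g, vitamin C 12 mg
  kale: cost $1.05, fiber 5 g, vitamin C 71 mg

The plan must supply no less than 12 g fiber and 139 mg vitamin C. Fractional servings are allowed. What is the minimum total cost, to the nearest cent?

$2.13

Compare the cost at each extreme point of the feasible region.
banana only: max(12/3, 139/12) = 11.58 servings → $2.90.
kale only: max(12/5, 139/71) = 2.4 servings → $2.52.
banana + kale with both tight: 1.026 servings and 1.784 servings → $2.13.
Cheapest feasible corner: $2.13.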